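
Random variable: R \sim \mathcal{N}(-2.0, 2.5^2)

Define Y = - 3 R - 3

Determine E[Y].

For Y = -3R - 3:
E[Y] = -3 * E[R] - 3
E[R] = -2.0 = -2
E[Y] = -3 * (-2) - 3 = 3

3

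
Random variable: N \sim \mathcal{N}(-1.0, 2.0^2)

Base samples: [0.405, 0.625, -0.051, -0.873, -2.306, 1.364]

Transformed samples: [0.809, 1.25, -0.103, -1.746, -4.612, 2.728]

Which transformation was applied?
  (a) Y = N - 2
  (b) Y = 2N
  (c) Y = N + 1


Checking option (b) Y = 2N:
  N = 0.405 -> Y = 0.809 ✓
  N = 0.625 -> Y = 1.25 ✓
  N = -0.051 -> Y = -0.103 ✓
All samples match this transformation.

(b) 2N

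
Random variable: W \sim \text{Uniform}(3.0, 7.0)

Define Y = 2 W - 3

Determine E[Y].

For Y = 2W - 3:
E[Y] = 2 * E[W] - 3
E[W] = (3 + 7)/2 = 5
E[Y] = 2 * 5 - 3 = 7

7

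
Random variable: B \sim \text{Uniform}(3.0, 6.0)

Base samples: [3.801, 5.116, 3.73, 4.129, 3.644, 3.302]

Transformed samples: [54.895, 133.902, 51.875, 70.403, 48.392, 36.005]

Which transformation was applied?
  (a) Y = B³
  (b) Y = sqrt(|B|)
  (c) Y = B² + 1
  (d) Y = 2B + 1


Checking option (a) Y = B³:
  B = 3.801 -> Y = 54.895 ✓
  B = 5.116 -> Y = 133.902 ✓
  B = 3.73 -> Y = 51.875 ✓
All samples match this transformation.

(a) B³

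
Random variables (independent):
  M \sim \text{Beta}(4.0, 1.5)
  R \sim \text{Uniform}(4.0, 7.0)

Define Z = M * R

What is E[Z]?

For independent RVs: E[XY] = E[X]*E[Y]
E[M] = 0.72727273
E[R] = 5.5
E[Z] = 0.72727273 * 5.5 = 4

4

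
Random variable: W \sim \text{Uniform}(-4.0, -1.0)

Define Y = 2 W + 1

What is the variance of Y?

For Y = aW + b: Var(Y) = a² * Var(W)
Var(W) = (-1 + 4)^2/12 = 0.75
Var(Y) = 2² * 0.75 = 4 * 0.75 = 3

3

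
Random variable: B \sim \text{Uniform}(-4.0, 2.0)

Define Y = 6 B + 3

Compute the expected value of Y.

For Y = 6B + 3:
E[Y] = 6 * E[B] + 3
E[B] = (-4 + 2)/2 = -1
E[Y] = 6 * (-1) + 3 = -3

-3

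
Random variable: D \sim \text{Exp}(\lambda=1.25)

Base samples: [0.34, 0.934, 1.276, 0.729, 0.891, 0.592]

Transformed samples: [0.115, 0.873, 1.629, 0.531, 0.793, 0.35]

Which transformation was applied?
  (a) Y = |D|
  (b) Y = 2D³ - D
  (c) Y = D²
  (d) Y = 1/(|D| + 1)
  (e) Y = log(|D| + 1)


Checking option (c) Y = D²:
  D = 0.34 -> Y = 0.115 ✓
  D = 0.934 -> Y = 0.873 ✓
  D = 1.276 -> Y = 1.629 ✓
All samples match this transformation.

(c) D²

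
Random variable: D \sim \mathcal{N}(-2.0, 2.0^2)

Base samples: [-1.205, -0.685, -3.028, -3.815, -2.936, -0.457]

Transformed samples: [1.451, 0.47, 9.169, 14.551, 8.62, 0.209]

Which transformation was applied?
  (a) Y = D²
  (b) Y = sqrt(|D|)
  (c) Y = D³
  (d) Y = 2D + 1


Checking option (a) Y = D²:
  D = -1.205 -> Y = 1.451 ✓
  D = -0.685 -> Y = 0.47 ✓
  D = -3.028 -> Y = 9.169 ✓
All samples match this transformation.

(a) D²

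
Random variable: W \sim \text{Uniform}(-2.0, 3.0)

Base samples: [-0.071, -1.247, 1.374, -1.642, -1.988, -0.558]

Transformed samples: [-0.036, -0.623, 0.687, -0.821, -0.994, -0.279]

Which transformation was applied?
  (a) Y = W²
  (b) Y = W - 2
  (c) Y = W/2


Checking option (c) Y = W/2:
  W = -0.071 -> Y = -0.036 ✓
  W = -1.247 -> Y = -0.623 ✓
  W = 1.374 -> Y = 0.687 ✓
All samples match this transformation.

(c) W/2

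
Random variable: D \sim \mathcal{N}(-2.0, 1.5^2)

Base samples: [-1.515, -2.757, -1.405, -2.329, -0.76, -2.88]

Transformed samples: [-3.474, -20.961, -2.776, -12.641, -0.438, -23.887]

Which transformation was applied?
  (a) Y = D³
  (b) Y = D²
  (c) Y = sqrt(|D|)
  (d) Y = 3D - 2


Checking option (a) Y = D³:
  D = -1.515 -> Y = -3.474 ✓
  D = -2.757 -> Y = -20.961 ✓
  D = -1.405 -> Y = -2.776 ✓
All samples match this transformation.

(a) D³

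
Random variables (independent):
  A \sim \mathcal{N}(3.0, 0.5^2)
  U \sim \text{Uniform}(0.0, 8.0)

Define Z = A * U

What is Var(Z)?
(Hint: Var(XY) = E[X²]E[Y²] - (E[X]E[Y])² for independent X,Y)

Var(XY) = E[X²]E[Y²] - (E[X]E[Y])²
E[A] = 3, Var(A) = 0.25
E[U] = 4, Var(U) = 5.3333333
E[A²] = 0.25 + 3² = 9.25
E[U²] = 5.3333333 + 4² = 21.333333
Var(Z) = 9.25*21.333333 - (3*4)²
= 197.33333 - 144 = 53.333333

53.333333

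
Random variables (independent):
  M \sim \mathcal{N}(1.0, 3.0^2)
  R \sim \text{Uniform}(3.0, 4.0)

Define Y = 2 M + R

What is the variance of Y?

For independent RVs: Var(aX + bY) = a²Var(X) + b²Var(Y)
Var(M) = 9
Var(R) = 0.083333333
Var(Y) = 2²*9 + 1²*0.083333333
= 4*9 + 1*0.083333333 = 36.083333

36.083333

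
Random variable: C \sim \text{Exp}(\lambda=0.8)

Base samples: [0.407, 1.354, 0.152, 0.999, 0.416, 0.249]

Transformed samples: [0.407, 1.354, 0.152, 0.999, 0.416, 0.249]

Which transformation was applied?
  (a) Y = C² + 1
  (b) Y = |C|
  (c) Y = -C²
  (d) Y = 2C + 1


Checking option (b) Y = |C|:
  C = 0.407 -> Y = 0.407 ✓
  C = 1.354 -> Y = 1.354 ✓
  C = 0.152 -> Y = 0.152 ✓
All samples match this transformation.

(b) |C|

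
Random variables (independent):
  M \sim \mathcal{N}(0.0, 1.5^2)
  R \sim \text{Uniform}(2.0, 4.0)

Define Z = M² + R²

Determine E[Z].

E[Z] = E[M²] + E[R²]
E[M²] = Var(M) + E[M]² = 2.25 + 0 = 2.25
E[R²] = Var(R) + E[R]² = 0.33333333 + 9 = 9.3333333
E[Z] = 2.25 + 9.3333333 = 11.583333

11.583333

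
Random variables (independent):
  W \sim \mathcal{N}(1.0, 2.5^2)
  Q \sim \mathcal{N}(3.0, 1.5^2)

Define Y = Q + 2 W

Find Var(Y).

For independent RVs: Var(aX + bY) = a²Var(X) + b²Var(Y)
Var(W) = 6.25
Var(Q) = 2.25
Var(Y) = 2²*6.25 + 1²*2.25
= 4*6.25 + 1*2.25 = 27.25

27.25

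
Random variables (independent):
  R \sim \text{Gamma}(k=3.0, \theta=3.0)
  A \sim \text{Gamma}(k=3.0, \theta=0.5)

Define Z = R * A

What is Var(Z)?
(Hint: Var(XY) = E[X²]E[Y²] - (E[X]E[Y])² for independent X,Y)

Var(XY) = E[X²]E[Y²] - (E[X]E[Y])²
E[R] = 9, Var(R) = 27
E[A] = 1.5, Var(A) = 0.75
E[R²] = 27 + 9² = 108
E[A²] = 0.75 + 1.5² = 3
Var(Z) = 108*3 - (9*1.5)²
= 324 - 182.25 = 141.75

141.75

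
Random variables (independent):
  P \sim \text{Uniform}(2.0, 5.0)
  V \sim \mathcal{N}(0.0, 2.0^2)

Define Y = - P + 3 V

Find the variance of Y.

For independent RVs: Var(aX + bY) = a²Var(X) + b²Var(Y)
Var(P) = 0.75
Var(V) = 4
Var(Y) = (-1)²*0.75 + 3²*4
= 1*0.75 + 9*4 = 36.75

36.75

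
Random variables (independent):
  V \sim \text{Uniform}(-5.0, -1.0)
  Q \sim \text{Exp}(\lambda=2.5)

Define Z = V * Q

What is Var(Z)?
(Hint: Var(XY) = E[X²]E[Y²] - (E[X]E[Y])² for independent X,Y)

Var(XY) = E[X²]E[Y²] - (E[X]E[Y])²
E[V] = -3, Var(V) = 1.3333333
E[Q] = 0.4, Var(Q) = 0.16
E[V²] = 1.3333333 + (-3)² = 10.333333
E[Q²] = 0.16 + 0.4² = 0.32
Var(Z) = 10.333333*0.32 - (-3*0.4)²
= 3.3066667 - 1.44 = 1.8666667

1.8666667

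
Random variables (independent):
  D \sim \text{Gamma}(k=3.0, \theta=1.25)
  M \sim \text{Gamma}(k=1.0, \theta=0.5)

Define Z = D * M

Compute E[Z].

For independent RVs: E[XY] = E[X]*E[Y]
E[D] = 3.75
E[M] = 0.5
E[Z] = 3.75 * 0.5 = 1.875

1.875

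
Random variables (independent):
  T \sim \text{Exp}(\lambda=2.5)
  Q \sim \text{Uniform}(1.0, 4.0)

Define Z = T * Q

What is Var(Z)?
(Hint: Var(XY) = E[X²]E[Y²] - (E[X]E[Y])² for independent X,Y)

Var(XY) = E[X²]E[Y²] - (E[X]E[Y])²
E[T] = 0.4, Var(T) = 0.16
E[Q] = 2.5, Var(Q) = 0.75
E[T²] = 0.16 + 0.4² = 0.32
E[Q²] = 0.75 + 2.5² = 7
Var(Z) = 0.32*7 - (0.4*2.5)²
= 2.24 - 1 = 1.24

1.24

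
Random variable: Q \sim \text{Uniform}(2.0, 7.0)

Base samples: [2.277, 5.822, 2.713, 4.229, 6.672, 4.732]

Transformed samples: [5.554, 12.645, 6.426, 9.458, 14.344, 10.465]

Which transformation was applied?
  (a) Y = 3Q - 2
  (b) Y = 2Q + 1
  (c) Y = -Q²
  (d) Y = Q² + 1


Checking option (b) Y = 2Q + 1:
  Q = 2.277 -> Y = 5.554 ✓
  Q = 5.822 -> Y = 12.645 ✓
  Q = 2.713 -> Y = 6.426 ✓
All samples match this transformation.

(b) 2Q + 1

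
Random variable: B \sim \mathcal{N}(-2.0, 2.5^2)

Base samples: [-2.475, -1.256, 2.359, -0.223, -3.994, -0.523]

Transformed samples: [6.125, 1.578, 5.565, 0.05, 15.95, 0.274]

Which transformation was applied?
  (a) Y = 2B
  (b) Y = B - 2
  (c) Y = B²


Checking option (c) Y = B²:
  B = -2.475 -> Y = 6.125 ✓
  B = -1.256 -> Y = 1.578 ✓
  B = 2.359 -> Y = 5.565 ✓
All samples match this transformation.

(c) B²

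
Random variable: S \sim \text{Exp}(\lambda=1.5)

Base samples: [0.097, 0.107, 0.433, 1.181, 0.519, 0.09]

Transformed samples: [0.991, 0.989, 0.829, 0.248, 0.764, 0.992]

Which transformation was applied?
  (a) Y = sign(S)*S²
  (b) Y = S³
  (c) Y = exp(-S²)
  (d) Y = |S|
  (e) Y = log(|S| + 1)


Checking option (c) Y = exp(-S²):
  S = 0.097 -> Y = 0.991 ✓
  S = 0.107 -> Y = 0.989 ✓
  S = 0.433 -> Y = 0.829 ✓
All samples match this transformation.

(c) exp(-S²)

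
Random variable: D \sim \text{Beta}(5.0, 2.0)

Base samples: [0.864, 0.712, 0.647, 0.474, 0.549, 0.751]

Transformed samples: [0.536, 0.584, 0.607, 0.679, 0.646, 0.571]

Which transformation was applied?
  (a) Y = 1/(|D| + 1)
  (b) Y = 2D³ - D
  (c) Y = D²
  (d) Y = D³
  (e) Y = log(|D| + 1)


Checking option (a) Y = 1/(|D| + 1):
  D = 0.864 -> Y = 0.536 ✓
  D = 0.712 -> Y = 0.584 ✓
  D = 0.647 -> Y = 0.607 ✓
All samples match this transformation.

(a) 1/(|D| + 1)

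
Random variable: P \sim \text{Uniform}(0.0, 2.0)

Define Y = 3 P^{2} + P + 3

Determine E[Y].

E[Y] = 3*E[P²] + 1*E[P] + 3
E[P] = 1
E[P²] = Var(P) + (E[P])² = 0.33333333 + 1 = 1.3333333
E[Y] = 3*1.3333333 + 1*1 + 3 = 8

8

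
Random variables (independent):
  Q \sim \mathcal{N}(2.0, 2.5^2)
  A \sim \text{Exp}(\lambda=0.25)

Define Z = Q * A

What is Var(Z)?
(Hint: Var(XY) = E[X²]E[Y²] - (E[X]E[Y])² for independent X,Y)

Var(XY) = E[X²]E[Y²] - (E[X]E[Y])²
E[Q] = 2, Var(Q) = 6.25
E[A] = 4, Var(A) = 16
E[Q²] = 6.25 + 2² = 10.25
E[A²] = 16 + 4² = 32
Var(Z) = 10.25*32 - (2*4)²
= 328 - 64 = 264

264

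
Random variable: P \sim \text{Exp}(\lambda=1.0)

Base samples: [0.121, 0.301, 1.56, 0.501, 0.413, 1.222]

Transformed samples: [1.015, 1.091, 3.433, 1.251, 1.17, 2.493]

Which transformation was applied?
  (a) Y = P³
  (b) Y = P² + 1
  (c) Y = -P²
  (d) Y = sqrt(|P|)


Checking option (b) Y = P² + 1:
  P = 0.121 -> Y = 1.015 ✓
  P = 0.301 -> Y = 1.091 ✓
  P = 1.56 -> Y = 3.433 ✓
All samples match this transformation.

(b) P² + 1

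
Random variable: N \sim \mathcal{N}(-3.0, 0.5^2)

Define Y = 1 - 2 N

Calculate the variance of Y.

For Y = aN + b: Var(Y) = a² * Var(N)
Var(N) = 0.5^2 = 0.25
Var(Y) = (-2)² * 0.25 = 4 * 0.25 = 1

1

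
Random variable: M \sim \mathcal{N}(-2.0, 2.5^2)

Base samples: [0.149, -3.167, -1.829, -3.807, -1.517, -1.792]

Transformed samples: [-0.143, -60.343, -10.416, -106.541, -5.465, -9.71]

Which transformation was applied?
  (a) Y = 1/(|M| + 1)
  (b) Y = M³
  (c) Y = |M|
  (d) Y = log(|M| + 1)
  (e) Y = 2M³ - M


Checking option (e) Y = 2M³ - M:
  M = 0.149 -> Y = -0.143 ✓
  M = -3.167 -> Y = -60.343 ✓
  M = -1.829 -> Y = -10.416 ✓
All samples match this transformation.

(e) 2M³ - M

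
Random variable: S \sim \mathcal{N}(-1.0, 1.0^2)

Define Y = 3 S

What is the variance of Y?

For Y = aS + b: Var(Y) = a² * Var(S)
Var(S) = 1.0^2 = 1
Var(Y) = 3² * 1 = 9 * 1 = 9

9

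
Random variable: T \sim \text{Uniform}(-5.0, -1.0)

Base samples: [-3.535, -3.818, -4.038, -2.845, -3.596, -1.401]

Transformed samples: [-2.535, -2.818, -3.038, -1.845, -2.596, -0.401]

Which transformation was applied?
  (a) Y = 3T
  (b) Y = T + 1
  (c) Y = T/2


Checking option (b) Y = T + 1:
  T = -3.535 -> Y = -2.535 ✓
  T = -3.818 -> Y = -2.818 ✓
  T = -4.038 -> Y = -3.038 ✓
All samples match this transformation.

(b) T + 1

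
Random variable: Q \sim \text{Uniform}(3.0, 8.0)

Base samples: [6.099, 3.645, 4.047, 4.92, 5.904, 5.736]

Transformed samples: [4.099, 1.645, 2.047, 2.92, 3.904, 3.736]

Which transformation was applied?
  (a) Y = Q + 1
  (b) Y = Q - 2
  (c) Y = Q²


Checking option (b) Y = Q - 2:
  Q = 6.099 -> Y = 4.099 ✓
  Q = 3.645 -> Y = 1.645 ✓
  Q = 4.047 -> Y = 2.047 ✓
All samples match this transformation.

(b) Q - 2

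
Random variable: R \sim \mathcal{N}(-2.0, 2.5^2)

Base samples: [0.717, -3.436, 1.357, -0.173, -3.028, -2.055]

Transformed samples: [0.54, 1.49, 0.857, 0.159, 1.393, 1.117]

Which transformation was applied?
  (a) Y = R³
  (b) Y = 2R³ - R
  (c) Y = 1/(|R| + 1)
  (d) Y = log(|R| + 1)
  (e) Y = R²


Checking option (d) Y = log(|R| + 1):
  R = 0.717 -> Y = 0.54 ✓
  R = -3.436 -> Y = 1.49 ✓
  R = 1.357 -> Y = 0.857 ✓
All samples match this transformation.

(d) log(|R| + 1)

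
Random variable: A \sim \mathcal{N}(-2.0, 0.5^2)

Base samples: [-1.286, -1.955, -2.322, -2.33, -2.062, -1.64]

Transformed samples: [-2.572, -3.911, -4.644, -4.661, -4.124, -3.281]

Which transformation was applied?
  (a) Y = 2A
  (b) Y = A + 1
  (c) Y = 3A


Checking option (a) Y = 2A:
  A = -1.286 -> Y = -2.572 ✓
  A = -1.955 -> Y = -3.911 ✓
  A = -2.322 -> Y = -4.644 ✓
All samples match this transformation.

(a) 2A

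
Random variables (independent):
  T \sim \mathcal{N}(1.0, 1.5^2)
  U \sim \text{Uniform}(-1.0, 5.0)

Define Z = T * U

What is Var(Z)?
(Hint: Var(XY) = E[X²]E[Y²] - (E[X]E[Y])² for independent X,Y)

Var(XY) = E[X²]E[Y²] - (E[X]E[Y])²
E[T] = 1, Var(T) = 2.25
E[U] = 2, Var(U) = 3
E[T²] = 2.25 + 1² = 3.25
E[U²] = 3 + 2² = 7
Var(Z) = 3.25*7 - (1*2)²
= 22.75 - 4 = 18.75

18.75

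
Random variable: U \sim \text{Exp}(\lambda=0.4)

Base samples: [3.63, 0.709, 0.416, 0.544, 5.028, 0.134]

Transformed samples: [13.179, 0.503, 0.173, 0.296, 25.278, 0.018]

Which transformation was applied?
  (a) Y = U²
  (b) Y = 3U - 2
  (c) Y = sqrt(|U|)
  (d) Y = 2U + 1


Checking option (a) Y = U²:
  U = 3.63 -> Y = 13.179 ✓
  U = 0.709 -> Y = 0.503 ✓
  U = 0.416 -> Y = 0.173 ✓
All samples match this transformation.

(a) U²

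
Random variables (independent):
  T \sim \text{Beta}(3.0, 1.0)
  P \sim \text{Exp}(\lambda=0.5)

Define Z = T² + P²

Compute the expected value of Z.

E[Z] = E[T²] + E[P²]
E[T²] = Var(T) + E[T]² = 0.0375 + 0.5625 = 0.6
E[P²] = Var(P) + E[P]² = 4 + 4 = 8
E[Z] = 0.6 + 8 = 8.6

8.6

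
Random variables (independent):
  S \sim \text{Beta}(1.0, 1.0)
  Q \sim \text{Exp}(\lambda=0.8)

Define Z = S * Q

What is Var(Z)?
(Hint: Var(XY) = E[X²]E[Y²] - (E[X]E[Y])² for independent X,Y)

Var(XY) = E[X²]E[Y²] - (E[X]E[Y])²
E[S] = 0.5, Var(S) = 0.083333333
E[Q] = 1.25, Var(Q) = 1.5625
E[S²] = 0.083333333 + 0.5² = 0.33333333
E[Q²] = 1.5625 + 1.25² = 3.125
Var(Z) = 0.33333333*3.125 - (0.5*1.25)²
= 1.0416667 - 0.390625 = 0.65104167

0.65104167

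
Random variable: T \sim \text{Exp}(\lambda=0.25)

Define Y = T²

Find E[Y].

Using E[X²] = Var(X) + (E[X])²:
E[T] = 4
Var(T) = 1/0.25^2 = 16
E[T²] = 16 + 4² = 16 + 16 = 32

32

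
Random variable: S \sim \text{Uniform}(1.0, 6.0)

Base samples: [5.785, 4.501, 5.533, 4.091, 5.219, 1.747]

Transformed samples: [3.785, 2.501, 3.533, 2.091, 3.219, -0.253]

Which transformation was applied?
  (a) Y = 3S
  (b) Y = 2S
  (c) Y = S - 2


Checking option (c) Y = S - 2:
  S = 5.785 -> Y = 3.785 ✓
  S = 4.501 -> Y = 2.501 ✓
  S = 5.533 -> Y = 3.533 ✓
All samples match this transformation.

(c) S - 2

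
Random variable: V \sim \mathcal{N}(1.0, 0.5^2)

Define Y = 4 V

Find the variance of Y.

For Y = aV + b: Var(Y) = a² * Var(V)
Var(V) = 0.5^2 = 0.25
Var(Y) = 4² * 0.25 = 16 * 0.25 = 4

4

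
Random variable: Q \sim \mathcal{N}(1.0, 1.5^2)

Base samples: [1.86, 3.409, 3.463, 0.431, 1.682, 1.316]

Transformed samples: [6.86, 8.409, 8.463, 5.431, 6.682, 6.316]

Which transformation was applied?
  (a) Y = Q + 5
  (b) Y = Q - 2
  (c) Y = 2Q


Checking option (a) Y = Q + 5:
  Q = 1.86 -> Y = 6.86 ✓
  Q = 3.409 -> Y = 8.409 ✓
  Q = 3.463 -> Y = 8.463 ✓
All samples match this transformation.

(a) Q + 5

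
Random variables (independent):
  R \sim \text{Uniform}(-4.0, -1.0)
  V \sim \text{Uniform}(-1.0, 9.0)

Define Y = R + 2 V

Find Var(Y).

For independent RVs: Var(aX + bY) = a²Var(X) + b²Var(Y)
Var(R) = 0.75
Var(V) = 8.3333333
Var(Y) = 1²*0.75 + 2²*8.3333333
= 1*0.75 + 4*8.3333333 = 34.083333

34.083333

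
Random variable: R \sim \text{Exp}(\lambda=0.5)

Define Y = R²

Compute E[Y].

Using E[X²] = Var(X) + (E[X])²:
E[R] = 2
Var(R) = 1/0.5^2 = 4
E[R²] = 4 + 2² = 4 + 4 = 8

8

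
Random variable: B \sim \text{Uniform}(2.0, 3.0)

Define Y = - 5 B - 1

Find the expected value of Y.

For Y = -5B - 1:
E[Y] = -5 * E[B] - 1
E[B] = (2 + 3)/2 = 2.5
E[Y] = -5 * 2.5 - 1 = -13.5

-13.5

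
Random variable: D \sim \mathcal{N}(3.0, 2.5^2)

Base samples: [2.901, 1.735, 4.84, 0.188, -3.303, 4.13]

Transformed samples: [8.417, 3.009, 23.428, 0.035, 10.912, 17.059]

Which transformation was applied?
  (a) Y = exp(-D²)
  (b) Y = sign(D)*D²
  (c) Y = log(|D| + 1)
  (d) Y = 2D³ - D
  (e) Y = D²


Checking option (e) Y = D²:
  D = 2.901 -> Y = 8.417 ✓
  D = 1.735 -> Y = 3.009 ✓
  D = 4.84 -> Y = 23.428 ✓
All samples match this transformation.

(e) D²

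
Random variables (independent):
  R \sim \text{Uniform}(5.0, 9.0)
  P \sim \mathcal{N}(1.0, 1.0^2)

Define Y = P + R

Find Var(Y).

For independent RVs: Var(aX + bY) = a²Var(X) + b²Var(Y)
Var(R) = 1.3333333
Var(P) = 1
Var(Y) = 1²*1.3333333 + 1²*1
= 1*1.3333333 + 1*1 = 2.3333333

2.3333333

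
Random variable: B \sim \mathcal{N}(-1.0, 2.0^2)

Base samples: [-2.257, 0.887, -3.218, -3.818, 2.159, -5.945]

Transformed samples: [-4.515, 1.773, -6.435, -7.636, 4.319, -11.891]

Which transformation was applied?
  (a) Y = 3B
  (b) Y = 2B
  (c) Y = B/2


Checking option (b) Y = 2B:
  B = -2.257 -> Y = -4.515 ✓
  B = 0.887 -> Y = 1.773 ✓
  B = -3.218 -> Y = -6.435 ✓
All samples match this transformation.

(b) 2B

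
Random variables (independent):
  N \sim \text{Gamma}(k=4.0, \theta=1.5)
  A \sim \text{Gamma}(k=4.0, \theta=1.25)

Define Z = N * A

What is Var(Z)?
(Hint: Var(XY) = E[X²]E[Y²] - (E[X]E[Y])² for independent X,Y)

Var(XY) = E[X²]E[Y²] - (E[X]E[Y])²
E[N] = 6, Var(N) = 9
E[A] = 5, Var(A) = 6.25
E[N²] = 9 + 6² = 45
E[A²] = 6.25 + 5² = 31.25
Var(Z) = 45*31.25 - (6*5)²
= 1406.25 - 900 = 506.25

506.25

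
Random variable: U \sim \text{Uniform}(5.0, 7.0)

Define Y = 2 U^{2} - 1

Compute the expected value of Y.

E[Y] = 2*E[U²] - 1
E[U] = 6
E[U²] = Var(U) + (E[U])² = 0.33333333 + 36 = 36.333333
E[Y] = 2*36.333333 - 1 = 71.666667

71.666667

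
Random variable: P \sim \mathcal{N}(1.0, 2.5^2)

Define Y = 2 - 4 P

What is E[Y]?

For Y = -4P + 2:
E[Y] = -4 * E[P] + 2
E[P] = 1.0 = 1
E[Y] = -4 * 1 + 2 = -2

-2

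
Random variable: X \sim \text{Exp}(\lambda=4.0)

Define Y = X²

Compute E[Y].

Using E[X²] = Var(X) + (E[X])²:
E[X] = 0.25
Var(X) = 1/4.0^2 = 0.0625
E[X²] = 0.0625 + 0.25² = 0.0625 + 0.0625 = 0.125

0.125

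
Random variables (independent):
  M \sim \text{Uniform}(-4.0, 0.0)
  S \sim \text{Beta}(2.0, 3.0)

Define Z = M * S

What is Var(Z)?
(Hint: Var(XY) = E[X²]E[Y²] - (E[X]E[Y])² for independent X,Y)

Var(XY) = E[X²]E[Y²] - (E[X]E[Y])²
E[M] = -2, Var(M) = 1.3333333
E[S] = 0.4, Var(S) = 0.04
E[M²] = 1.3333333 + (-2)² = 5.3333333
E[S²] = 0.04 + 0.4² = 0.2
Var(Z) = 5.3333333*0.2 - (-2*0.4)²
= 1.0666667 - 0.64 = 0.42666667

0.42666667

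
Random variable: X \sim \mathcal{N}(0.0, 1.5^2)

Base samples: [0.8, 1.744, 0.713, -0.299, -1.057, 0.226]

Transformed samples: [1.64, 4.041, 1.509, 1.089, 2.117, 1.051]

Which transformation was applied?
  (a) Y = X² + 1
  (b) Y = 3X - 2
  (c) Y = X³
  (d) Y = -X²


Checking option (a) Y = X² + 1:
  X = 0.8 -> Y = 1.64 ✓
  X = 1.744 -> Y = 4.041 ✓
  X = 0.713 -> Y = 1.509 ✓
All samples match this transformation.

(a) X² + 1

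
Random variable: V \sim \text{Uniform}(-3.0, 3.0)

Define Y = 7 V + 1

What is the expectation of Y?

For Y = 7V + 1:
E[Y] = 7 * E[V] + 1
E[V] = (-3 + 3)/2 = 0
E[Y] = 7 * 0 + 1 = 1

1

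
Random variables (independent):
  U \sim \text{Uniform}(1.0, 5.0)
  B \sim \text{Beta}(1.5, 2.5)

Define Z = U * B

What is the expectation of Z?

For independent RVs: E[XY] = E[X]*E[Y]
E[U] = 3
E[B] = 0.375
E[Z] = 3 * 0.375 = 1.125

1.125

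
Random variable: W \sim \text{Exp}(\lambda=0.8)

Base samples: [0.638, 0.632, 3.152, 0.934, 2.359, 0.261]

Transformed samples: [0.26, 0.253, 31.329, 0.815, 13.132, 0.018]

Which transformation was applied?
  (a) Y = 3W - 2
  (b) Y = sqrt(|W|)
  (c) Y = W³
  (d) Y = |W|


Checking option (c) Y = W³:
  W = 0.638 -> Y = 0.26 ✓
  W = 0.632 -> Y = 0.253 ✓
  W = 3.152 -> Y = 31.329 ✓
All samples match this transformation.

(c) W³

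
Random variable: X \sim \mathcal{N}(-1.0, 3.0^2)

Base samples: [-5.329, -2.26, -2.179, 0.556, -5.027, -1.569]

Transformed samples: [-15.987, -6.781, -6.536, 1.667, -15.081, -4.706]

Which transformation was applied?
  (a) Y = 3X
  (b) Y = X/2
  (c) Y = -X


Checking option (a) Y = 3X:
  X = -5.329 -> Y = -15.987 ✓
  X = -2.26 -> Y = -6.781 ✓
  X = -2.179 -> Y = -6.536 ✓
All samples match this transformation.

(a) 3X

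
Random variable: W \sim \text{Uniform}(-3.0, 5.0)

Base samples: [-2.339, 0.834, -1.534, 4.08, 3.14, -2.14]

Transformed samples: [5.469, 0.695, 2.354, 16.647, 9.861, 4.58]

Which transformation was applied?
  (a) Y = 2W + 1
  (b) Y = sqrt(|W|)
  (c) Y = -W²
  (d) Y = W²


Checking option (d) Y = W²:
  W = -2.339 -> Y = 5.469 ✓
  W = 0.834 -> Y = 0.695 ✓
  W = -1.534 -> Y = 2.354 ✓
All samples match this transformation.

(d) W²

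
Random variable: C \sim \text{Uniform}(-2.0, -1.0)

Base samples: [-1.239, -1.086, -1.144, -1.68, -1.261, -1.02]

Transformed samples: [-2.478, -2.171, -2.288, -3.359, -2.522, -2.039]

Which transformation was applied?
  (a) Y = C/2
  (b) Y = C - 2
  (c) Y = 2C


Checking option (c) Y = 2C:
  C = -1.239 -> Y = -2.478 ✓
  C = -1.086 -> Y = -2.171 ✓
  C = -1.144 -> Y = -2.288 ✓
All samples match this transformation.

(c) 2C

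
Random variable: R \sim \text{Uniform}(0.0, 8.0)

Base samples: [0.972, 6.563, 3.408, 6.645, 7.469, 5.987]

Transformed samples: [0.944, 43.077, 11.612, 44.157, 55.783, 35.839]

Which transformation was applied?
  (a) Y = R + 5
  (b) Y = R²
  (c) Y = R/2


Checking option (b) Y = R²:
  R = 0.972 -> Y = 0.944 ✓
  R = 6.563 -> Y = 43.077 ✓
  R = 3.408 -> Y = 11.612 ✓
All samples match this transformation.

(b) R²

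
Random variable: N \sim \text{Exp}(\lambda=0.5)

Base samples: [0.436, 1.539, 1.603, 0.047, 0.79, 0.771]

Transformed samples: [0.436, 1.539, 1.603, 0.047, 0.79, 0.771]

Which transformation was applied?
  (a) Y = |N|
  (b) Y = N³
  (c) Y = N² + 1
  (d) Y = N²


Checking option (a) Y = |N|:
  N = 0.436 -> Y = 0.436 ✓
  N = 1.539 -> Y = 1.539 ✓
  N = 1.603 -> Y = 1.603 ✓
All samples match this transformation.

(a) |N|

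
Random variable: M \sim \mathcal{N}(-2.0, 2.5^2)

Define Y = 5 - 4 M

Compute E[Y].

For Y = -4M + 5:
E[Y] = -4 * E[M] + 5
E[M] = -2.0 = -2
E[Y] = -4 * (-2) + 5 = 13

13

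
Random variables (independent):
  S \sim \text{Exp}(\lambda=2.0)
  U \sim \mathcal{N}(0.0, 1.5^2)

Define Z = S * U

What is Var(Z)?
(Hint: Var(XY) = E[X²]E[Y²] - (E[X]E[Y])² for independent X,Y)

Var(XY) = E[X²]E[Y²] - (E[X]E[Y])²
E[S] = 0.5, Var(S) = 0.25
E[U] = 0, Var(U) = 2.25
E[S²] = 0.25 + 0.5² = 0.5
E[U²] = 2.25 + 0² = 2.25
Var(Z) = 0.5*2.25 - (0.5*0)²
= 1.125 - 0 = 1.125

1.125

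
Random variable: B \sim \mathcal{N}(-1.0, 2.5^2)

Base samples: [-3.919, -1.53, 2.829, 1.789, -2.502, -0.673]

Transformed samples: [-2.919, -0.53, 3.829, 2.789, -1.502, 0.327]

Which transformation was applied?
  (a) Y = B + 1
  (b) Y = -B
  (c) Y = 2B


Checking option (a) Y = B + 1:
  B = -3.919 -> Y = -2.919 ✓
  B = -1.53 -> Y = -0.53 ✓
  B = 2.829 -> Y = 3.829 ✓
All samples match this transformation.

(a) B + 1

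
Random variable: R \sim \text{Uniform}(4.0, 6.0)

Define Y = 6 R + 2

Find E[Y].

For Y = 6R + 2:
E[Y] = 6 * E[R] + 2
E[R] = (4 + 6)/2 = 5
E[Y] = 6 * 5 + 2 = 32

32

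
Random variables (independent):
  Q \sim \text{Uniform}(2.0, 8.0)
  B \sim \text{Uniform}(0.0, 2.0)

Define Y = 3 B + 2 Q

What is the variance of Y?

For independent RVs: Var(aX + bY) = a²Var(X) + b²Var(Y)
Var(Q) = 3
Var(B) = 0.33333333
Var(Y) = 2²*3 + 3²*0.33333333
= 4*3 + 9*0.33333333 = 15

15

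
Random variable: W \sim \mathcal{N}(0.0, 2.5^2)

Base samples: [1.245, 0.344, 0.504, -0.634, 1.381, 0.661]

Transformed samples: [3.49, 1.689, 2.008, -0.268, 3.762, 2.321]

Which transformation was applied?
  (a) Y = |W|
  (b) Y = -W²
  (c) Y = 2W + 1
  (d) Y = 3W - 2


Checking option (c) Y = 2W + 1:
  W = 1.245 -> Y = 3.49 ✓
  W = 0.344 -> Y = 1.689 ✓
  W = 0.504 -> Y = 2.008 ✓
All samples match this transformation.

(c) 2W + 1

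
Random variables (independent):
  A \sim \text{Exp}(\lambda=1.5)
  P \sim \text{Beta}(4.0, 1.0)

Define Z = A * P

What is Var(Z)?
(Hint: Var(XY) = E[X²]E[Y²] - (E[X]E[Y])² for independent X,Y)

Var(XY) = E[X²]E[Y²] - (E[X]E[Y])²
E[A] = 0.66666667, Var(A) = 0.44444444
E[P] = 0.8, Var(P) = 0.026666667
E[A²] = 0.44444444 + 0.66666667² = 0.88888889
E[P²] = 0.026666667 + 0.8² = 0.66666667
Var(Z) = 0.88888889*0.66666667 - (0.66666667*0.8)²
= 0.59259259 - 0.28444444 = 0.30814815

0.30814815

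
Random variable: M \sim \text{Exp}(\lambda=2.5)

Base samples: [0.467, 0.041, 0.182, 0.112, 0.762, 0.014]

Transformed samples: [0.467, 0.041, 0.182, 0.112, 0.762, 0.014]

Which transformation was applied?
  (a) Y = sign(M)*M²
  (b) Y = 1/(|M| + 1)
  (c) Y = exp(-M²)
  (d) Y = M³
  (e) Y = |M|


Checking option (e) Y = |M|:
  M = 0.467 -> Y = 0.467 ✓
  M = 0.041 -> Y = 0.041 ✓
  M = 0.182 -> Y = 0.182 ✓
All samples match this transformation.

(e) |M|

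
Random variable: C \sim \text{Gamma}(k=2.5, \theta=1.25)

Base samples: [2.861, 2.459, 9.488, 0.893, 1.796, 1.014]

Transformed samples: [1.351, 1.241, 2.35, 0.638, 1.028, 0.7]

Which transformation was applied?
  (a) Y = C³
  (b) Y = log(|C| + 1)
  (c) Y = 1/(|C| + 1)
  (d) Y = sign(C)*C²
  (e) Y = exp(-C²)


Checking option (b) Y = log(|C| + 1):
  C = 2.861 -> Y = 1.351 ✓
  C = 2.459 -> Y = 1.241 ✓
  C = 9.488 -> Y = 2.35 ✓
All samples match this transformation.

(b) log(|C| + 1)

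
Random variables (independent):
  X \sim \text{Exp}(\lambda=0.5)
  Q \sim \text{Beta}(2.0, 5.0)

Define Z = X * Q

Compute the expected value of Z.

For independent RVs: E[XY] = E[X]*E[Y]
E[X] = 2
E[Q] = 0.28571429
E[Z] = 2 * 0.28571429 = 0.57142857

0.57142857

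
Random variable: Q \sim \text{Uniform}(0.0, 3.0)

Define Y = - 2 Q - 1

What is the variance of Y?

For Y = aQ + b: Var(Y) = a² * Var(Q)
Var(Q) = (3 - 0)^2/12 = 0.75
Var(Y) = (-2)² * 0.75 = 4 * 0.75 = 3

3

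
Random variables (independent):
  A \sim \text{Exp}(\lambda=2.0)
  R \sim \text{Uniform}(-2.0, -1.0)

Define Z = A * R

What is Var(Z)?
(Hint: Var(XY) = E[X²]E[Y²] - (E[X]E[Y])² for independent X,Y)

Var(XY) = E[X²]E[Y²] - (E[X]E[Y])²
E[A] = 0.5, Var(A) = 0.25
E[R] = -1.5, Var(R) = 0.083333333
E[A²] = 0.25 + 0.5² = 0.5
E[R²] = 0.083333333 + (-1.5)² = 2.3333333
Var(Z) = 0.5*2.3333333 - (0.5*(-1.5))²
= 1.1666667 - 0.5625 = 0.60416667

0.60416667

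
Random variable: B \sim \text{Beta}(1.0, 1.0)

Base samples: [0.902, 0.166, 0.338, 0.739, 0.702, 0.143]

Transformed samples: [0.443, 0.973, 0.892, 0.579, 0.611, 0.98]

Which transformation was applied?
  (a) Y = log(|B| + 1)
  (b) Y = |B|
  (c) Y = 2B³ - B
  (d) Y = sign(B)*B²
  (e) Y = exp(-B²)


Checking option (e) Y = exp(-B²):
  B = 0.902 -> Y = 0.443 ✓
  B = 0.166 -> Y = 0.973 ✓
  B = 0.338 -> Y = 0.892 ✓
All samples match this transformation.

(e) exp(-B²)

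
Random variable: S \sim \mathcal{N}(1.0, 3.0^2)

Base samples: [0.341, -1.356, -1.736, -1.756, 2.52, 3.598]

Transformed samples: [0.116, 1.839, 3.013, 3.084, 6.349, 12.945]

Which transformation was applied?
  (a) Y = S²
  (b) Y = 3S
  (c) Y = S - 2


Checking option (a) Y = S²:
  S = 0.341 -> Y = 0.116 ✓
  S = -1.356 -> Y = 1.839 ✓
  S = -1.736 -> Y = 3.013 ✓
All samples match this transformation.

(a) S²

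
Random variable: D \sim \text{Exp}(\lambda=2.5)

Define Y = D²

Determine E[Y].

E[D²] = Var(D) + (E[D])² = 0.16 + 0.16 = 0.32

0.32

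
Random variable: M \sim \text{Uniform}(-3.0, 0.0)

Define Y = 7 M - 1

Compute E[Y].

For Y = 7M - 1:
E[Y] = 7 * E[M] - 1
E[M] = (-3 + 0)/2 = -1.5
E[Y] = 7 * (-1.5) - 1 = -11.5

-11.5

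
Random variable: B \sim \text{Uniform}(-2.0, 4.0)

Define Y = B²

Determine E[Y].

E[B²] = Var(B) + (E[B])² = 3 + 1 = 4

4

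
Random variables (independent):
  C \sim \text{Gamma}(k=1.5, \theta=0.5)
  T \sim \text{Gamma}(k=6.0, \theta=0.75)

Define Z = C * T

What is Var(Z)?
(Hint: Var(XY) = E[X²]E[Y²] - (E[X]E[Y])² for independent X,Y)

Var(XY) = E[X²]E[Y²] - (E[X]E[Y])²
E[C] = 0.75, Var(C) = 0.375
E[T] = 4.5, Var(T) = 3.375
E[C²] = 0.375 + 0.75² = 0.9375
E[T²] = 3.375 + 4.5² = 23.625
Var(Z) = 0.9375*23.625 - (0.75*4.5)²
= 22.148438 - 11.390625 = 10.757812

10.757812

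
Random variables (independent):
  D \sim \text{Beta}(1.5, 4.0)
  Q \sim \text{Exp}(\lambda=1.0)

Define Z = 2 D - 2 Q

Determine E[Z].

E[Z] = 2*E[D] - 2*E[Q]
E[D] = 0.27272727
E[Q] = 1
E[Z] = 2*0.27272727 - 2*1 = -1.4545455

-1.4545455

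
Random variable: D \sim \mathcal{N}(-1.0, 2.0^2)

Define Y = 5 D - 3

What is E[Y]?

For Y = 5D - 3:
E[Y] = 5 * E[D] - 3
E[D] = -1.0 = -1
E[Y] = 5 * (-1) - 3 = -8

-8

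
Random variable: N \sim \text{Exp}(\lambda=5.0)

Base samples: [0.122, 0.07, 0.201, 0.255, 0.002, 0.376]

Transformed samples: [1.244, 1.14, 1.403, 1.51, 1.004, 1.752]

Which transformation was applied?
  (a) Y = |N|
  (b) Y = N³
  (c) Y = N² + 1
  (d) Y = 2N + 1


Checking option (d) Y = 2N + 1:
  N = 0.122 -> Y = 1.244 ✓
  N = 0.07 -> Y = 1.14 ✓
  N = 0.201 -> Y = 1.403 ✓
All samples match this transformation.

(d) 2N + 1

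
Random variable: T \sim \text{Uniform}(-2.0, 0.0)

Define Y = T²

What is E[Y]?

E[T²] = Var(T) + (E[T])² = 0.33333333 + 1 = 1.3333333

1.3333333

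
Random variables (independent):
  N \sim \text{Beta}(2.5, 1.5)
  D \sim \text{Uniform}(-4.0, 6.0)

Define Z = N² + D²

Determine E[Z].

E[Z] = E[N²] + E[D²]
E[N²] = Var(N) + E[N]² = 0.046875 + 0.390625 = 0.4375
E[D²] = Var(D) + E[D]² = 8.3333333 + 1 = 9.3333333
E[Z] = 0.4375 + 9.3333333 = 9.7708333

9.7708333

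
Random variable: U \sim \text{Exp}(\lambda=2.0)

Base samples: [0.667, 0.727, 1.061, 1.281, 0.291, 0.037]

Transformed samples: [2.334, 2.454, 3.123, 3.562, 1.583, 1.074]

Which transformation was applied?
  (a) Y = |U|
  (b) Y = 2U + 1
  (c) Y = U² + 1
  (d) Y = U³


Checking option (b) Y = 2U + 1:
  U = 0.667 -> Y = 2.334 ✓
  U = 0.727 -> Y = 2.454 ✓
  U = 1.061 -> Y = 3.123 ✓
All samples match this transformation.

(b) 2U + 1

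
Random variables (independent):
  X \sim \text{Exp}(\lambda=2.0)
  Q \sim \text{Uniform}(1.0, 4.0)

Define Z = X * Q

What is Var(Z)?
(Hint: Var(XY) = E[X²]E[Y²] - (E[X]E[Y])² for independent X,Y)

Var(XY) = E[X²]E[Y²] - (E[X]E[Y])²
E[X] = 0.5, Var(X) = 0.25
E[Q] = 2.5, Var(Q) = 0.75
E[X²] = 0.25 + 0.5² = 0.5
E[Q²] = 0.75 + 2.5² = 7
Var(Z) = 0.5*7 - (0.5*2.5)²
= 3.5 - 1.5625 = 1.9375

1.9375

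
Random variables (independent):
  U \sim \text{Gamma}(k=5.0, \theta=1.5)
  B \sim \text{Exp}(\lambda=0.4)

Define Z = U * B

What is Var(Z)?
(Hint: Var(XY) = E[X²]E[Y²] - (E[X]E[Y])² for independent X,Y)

Var(XY) = E[X²]E[Y²] - (E[X]E[Y])²
E[U] = 7.5, Var(U) = 11.25
E[B] = 2.5, Var(B) = 6.25
E[U²] = 11.25 + 7.5² = 67.5
E[B²] = 6.25 + 2.5² = 12.5
Var(Z) = 67.5*12.5 - (7.5*2.5)²
= 843.75 - 351.5625 = 492.1875

492.1875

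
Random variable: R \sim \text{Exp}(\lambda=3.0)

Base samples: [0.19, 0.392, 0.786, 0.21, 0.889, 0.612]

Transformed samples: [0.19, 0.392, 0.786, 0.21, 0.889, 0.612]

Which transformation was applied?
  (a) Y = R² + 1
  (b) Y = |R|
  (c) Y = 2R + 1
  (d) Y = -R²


Checking option (b) Y = |R|:
  R = 0.19 -> Y = 0.19 ✓
  R = 0.392 -> Y = 0.392 ✓
  R = 0.786 -> Y = 0.786 ✓
All samples match this transformation.

(b) |R|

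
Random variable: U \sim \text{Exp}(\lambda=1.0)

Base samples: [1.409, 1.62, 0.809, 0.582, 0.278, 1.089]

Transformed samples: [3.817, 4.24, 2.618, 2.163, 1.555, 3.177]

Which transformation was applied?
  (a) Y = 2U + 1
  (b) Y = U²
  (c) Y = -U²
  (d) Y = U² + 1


Checking option (a) Y = 2U + 1:
  U = 1.409 -> Y = 3.817 ✓
  U = 1.62 -> Y = 4.24 ✓
  U = 0.809 -> Y = 2.618 ✓
All samples match this transformation.

(a) 2U + 1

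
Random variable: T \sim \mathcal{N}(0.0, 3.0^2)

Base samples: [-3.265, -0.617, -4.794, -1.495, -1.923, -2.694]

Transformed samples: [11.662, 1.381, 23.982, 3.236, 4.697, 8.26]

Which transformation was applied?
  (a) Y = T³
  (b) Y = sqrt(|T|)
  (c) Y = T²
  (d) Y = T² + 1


Checking option (d) Y = T² + 1:
  T = -3.265 -> Y = 11.662 ✓
  T = -0.617 -> Y = 1.381 ✓
  T = -4.794 -> Y = 23.982 ✓
All samples match this transformation.

(d) T² + 1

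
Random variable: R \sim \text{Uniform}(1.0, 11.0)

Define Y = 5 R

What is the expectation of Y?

For Y = 5R:
E[Y] = 5 * E[R]
E[R] = (1 + 11)/2 = 6
E[Y] = 5 * 6 = 30

30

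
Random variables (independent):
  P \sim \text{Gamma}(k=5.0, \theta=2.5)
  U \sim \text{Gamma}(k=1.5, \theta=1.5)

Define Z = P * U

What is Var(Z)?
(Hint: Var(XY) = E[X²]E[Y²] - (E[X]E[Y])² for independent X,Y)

Var(XY) = E[X²]E[Y²] - (E[X]E[Y])²
E[P] = 12.5, Var(P) = 31.25
E[U] = 2.25, Var(U) = 3.375
E[P²] = 31.25 + 12.5² = 187.5
E[U²] = 3.375 + 2.25² = 8.4375
Var(Z) = 187.5*8.4375 - (12.5*2.25)²
= 1582.0312 - 791.01562 = 791.01562

791.01562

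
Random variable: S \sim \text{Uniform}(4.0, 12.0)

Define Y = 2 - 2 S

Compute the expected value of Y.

For Y = -2S + 2:
E[Y] = -2 * E[S] + 2
E[S] = (4 + 12)/2 = 8
E[Y] = -2 * 8 + 2 = -14

-14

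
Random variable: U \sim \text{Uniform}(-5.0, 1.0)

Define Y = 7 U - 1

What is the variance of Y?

For Y = aU + b: Var(Y) = a² * Var(U)
Var(U) = (1 + 5)^2/12 = 3
Var(Y) = 7² * 3 = 49 * 3 = 147

147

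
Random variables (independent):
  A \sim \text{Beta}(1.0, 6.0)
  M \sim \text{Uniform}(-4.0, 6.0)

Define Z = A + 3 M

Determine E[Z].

E[Z] = 1*E[A] + 3*E[M]
E[A] = 0.14285714
E[M] = 1
E[Z] = 1*0.14285714 + 3*1 = 3.1428571

3.1428571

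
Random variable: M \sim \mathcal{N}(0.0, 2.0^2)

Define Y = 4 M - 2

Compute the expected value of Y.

For Y = 4M - 2:
E[Y] = 4 * E[M] - 2
E[M] = 0.0 = 0
E[Y] = 4 * 0 - 2 = -2

-2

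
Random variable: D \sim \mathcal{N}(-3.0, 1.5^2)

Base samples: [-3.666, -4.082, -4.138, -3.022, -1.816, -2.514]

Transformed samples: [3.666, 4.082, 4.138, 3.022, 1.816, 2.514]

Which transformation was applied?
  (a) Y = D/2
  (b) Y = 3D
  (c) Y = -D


Checking option (c) Y = -D:
  D = -3.666 -> Y = 3.666 ✓
  D = -4.082 -> Y = 4.082 ✓
  D = -4.138 -> Y = 4.138 ✓
All samples match this transformation.

(c) -D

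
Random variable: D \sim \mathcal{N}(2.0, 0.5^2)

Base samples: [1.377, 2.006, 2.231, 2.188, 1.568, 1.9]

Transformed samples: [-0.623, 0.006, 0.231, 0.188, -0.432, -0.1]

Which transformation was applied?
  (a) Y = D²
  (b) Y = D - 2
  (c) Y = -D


Checking option (b) Y = D - 2:
  D = 1.377 -> Y = -0.623 ✓
  D = 2.006 -> Y = 0.006 ✓
  D = 2.231 -> Y = 0.231 ✓
All samples match this transformation.

(b) D - 2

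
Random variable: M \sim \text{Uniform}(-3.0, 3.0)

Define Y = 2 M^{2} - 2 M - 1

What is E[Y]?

E[Y] = 2*E[M²] - 2*E[M] - 1
E[M] = 0
E[M²] = Var(M) + (E[M])² = 3 + 0 = 3
E[Y] = 2*3 - 2*0 - 1 = 5

5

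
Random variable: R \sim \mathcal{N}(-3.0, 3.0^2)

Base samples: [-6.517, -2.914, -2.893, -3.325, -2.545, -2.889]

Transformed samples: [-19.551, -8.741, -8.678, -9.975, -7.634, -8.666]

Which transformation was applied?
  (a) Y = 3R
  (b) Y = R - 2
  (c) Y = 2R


Checking option (a) Y = 3R:
  R = -6.517 -> Y = -19.551 ✓
  R = -2.914 -> Y = -8.741 ✓
  R = -2.893 -> Y = -8.678 ✓
All samples match this transformation.

(a) 3R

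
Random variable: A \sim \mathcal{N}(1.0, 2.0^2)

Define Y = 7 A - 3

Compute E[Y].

For Y = 7A - 3:
E[Y] = 7 * E[A] - 3
E[A] = 1.0 = 1
E[Y] = 7 * 1 - 3 = 4

4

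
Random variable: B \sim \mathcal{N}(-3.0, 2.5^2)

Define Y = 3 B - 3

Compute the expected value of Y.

For Y = 3B - 3:
E[Y] = 3 * E[B] - 3
E[B] = -3.0 = -3
E[Y] = 3 * (-3) - 3 = -12

-12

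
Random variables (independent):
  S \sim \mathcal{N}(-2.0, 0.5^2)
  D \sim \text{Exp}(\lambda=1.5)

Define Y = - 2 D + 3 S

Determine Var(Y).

For independent RVs: Var(aX + bY) = a²Var(X) + b²Var(Y)
Var(S) = 0.25
Var(D) = 0.44444444
Var(Y) = 3²*0.25 + (-2)²*0.44444444
= 9*0.25 + 4*0.44444444 = 4.0277778

4.0277778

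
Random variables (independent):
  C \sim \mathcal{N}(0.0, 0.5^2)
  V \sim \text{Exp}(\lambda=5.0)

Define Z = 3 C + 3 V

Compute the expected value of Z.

E[Z] = 3*E[C] + 3*E[V]
E[C] = 0
E[V] = 0.2
E[Z] = 3*0 + 3*0.2 = 0.6

0.6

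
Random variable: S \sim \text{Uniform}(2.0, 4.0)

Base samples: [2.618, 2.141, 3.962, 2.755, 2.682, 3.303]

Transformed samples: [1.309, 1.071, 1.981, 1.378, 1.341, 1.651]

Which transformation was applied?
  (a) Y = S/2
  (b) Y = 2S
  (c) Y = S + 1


Checking option (a) Y = S/2:
  S = 2.618 -> Y = 1.309 ✓
  S = 2.141 -> Y = 1.071 ✓
  S = 3.962 -> Y = 1.981 ✓
All samples match this transformation.

(a) S/2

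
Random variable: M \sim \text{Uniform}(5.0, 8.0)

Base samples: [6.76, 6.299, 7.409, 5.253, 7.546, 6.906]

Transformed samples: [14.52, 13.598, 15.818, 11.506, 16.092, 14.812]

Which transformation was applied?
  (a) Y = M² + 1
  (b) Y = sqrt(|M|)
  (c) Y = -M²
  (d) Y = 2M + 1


Checking option (d) Y = 2M + 1:
  M = 6.76 -> Y = 14.52 ✓
  M = 6.299 -> Y = 13.598 ✓
  M = 7.409 -> Y = 15.818 ✓
All samples match this transformation.

(d) 2M + 1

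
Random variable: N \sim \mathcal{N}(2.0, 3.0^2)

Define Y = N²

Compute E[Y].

E[N²] = Var(N) + (E[N])² = 9 + 4 = 13

13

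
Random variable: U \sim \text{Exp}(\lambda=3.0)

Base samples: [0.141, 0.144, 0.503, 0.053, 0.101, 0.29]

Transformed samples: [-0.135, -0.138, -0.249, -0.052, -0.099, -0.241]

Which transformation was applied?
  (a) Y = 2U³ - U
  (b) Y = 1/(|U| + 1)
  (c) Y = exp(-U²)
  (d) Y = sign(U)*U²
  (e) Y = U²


Checking option (a) Y = 2U³ - U:
  U = 0.141 -> Y = -0.135 ✓
  U = 0.144 -> Y = -0.138 ✓
  U = 0.503 -> Y = -0.249 ✓
All samples match this transformation.

(a) 2U³ - U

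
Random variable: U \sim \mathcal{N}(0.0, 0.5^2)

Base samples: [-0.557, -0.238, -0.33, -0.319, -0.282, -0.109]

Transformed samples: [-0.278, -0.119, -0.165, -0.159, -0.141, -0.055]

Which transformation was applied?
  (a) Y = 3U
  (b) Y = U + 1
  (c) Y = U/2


Checking option (c) Y = U/2:
  U = -0.557 -> Y = -0.278 ✓
  U = -0.238 -> Y = -0.119 ✓
  U = -0.33 -> Y = -0.165 ✓
All samples match this transformation.

(c) U/2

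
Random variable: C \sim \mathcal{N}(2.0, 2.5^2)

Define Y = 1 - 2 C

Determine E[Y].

For Y = -2C + 1:
E[Y] = -2 * E[C] + 1
E[C] = 2.0 = 2
E[Y] = -2 * 2 + 1 = -3

-3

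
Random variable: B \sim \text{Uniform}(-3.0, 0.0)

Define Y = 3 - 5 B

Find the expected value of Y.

For Y = -5B + 3:
E[Y] = -5 * E[B] + 3
E[B] = (-3 + 0)/2 = -1.5
E[Y] = -5 * (-1.5) + 3 = 10.5

10.5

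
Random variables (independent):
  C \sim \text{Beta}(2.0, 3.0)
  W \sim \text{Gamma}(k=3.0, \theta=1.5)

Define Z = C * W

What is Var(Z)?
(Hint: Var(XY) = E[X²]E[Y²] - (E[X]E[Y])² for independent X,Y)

Var(XY) = E[X²]E[Y²] - (E[X]E[Y])²
E[C] = 0.4, Var(C) = 0.04
E[W] = 4.5, Var(W) = 6.75
E[C²] = 0.04 + 0.4² = 0.2
E[W²] = 6.75 + 4.5² = 27
Var(Z) = 0.2*27 - (0.4*4.5)²
= 5.4 - 3.24 = 2.16

2.16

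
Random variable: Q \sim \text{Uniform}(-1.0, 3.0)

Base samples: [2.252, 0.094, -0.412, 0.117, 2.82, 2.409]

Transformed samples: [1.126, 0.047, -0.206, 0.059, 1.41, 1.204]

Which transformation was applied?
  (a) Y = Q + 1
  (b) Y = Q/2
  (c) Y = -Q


Checking option (b) Y = Q/2:
  Q = 2.252 -> Y = 1.126 ✓
  Q = 0.094 -> Y = 0.047 ✓
  Q = -0.412 -> Y = -0.206 ✓
All samples match this transformation.

(b) Q/2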